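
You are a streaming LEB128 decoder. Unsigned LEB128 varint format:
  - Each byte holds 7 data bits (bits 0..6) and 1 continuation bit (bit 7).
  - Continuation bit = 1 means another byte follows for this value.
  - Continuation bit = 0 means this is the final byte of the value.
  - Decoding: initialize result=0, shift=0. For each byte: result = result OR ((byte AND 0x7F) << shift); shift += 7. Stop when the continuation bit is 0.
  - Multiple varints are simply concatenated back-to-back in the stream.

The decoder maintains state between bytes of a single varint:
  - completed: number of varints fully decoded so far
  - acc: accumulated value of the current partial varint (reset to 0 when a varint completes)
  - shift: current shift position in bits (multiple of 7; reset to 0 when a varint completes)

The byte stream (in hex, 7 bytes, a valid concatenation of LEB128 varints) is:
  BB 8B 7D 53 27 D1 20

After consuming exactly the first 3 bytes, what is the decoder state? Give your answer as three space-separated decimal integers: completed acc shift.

Answer: 1 0 0

Derivation:
byte[0]=0xBB cont=1 payload=0x3B: acc |= 59<<0 -> completed=0 acc=59 shift=7
byte[1]=0x8B cont=1 payload=0x0B: acc |= 11<<7 -> completed=0 acc=1467 shift=14
byte[2]=0x7D cont=0 payload=0x7D: varint #1 complete (value=2049467); reset -> completed=1 acc=0 shift=0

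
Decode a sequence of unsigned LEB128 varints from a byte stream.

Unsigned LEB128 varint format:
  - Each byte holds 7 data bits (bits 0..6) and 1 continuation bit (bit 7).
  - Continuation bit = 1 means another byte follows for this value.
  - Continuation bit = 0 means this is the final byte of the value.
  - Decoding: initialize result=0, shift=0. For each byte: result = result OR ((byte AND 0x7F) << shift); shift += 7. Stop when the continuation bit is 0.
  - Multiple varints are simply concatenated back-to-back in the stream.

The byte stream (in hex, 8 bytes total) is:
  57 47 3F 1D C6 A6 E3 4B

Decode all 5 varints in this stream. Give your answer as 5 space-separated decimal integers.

  byte[0]=0x57 cont=0 payload=0x57=87: acc |= 87<<0 -> acc=87 shift=7 [end]
Varint 1: bytes[0:1] = 57 -> value 87 (1 byte(s))
  byte[1]=0x47 cont=0 payload=0x47=71: acc |= 71<<0 -> acc=71 shift=7 [end]
Varint 2: bytes[1:2] = 47 -> value 71 (1 byte(s))
  byte[2]=0x3F cont=0 payload=0x3F=63: acc |= 63<<0 -> acc=63 shift=7 [end]
Varint 3: bytes[2:3] = 3F -> value 63 (1 byte(s))
  byte[3]=0x1D cont=0 payload=0x1D=29: acc |= 29<<0 -> acc=29 shift=7 [end]
Varint 4: bytes[3:4] = 1D -> value 29 (1 byte(s))
  byte[4]=0xC6 cont=1 payload=0x46=70: acc |= 70<<0 -> acc=70 shift=7
  byte[5]=0xA6 cont=1 payload=0x26=38: acc |= 38<<7 -> acc=4934 shift=14
  byte[6]=0xE3 cont=1 payload=0x63=99: acc |= 99<<14 -> acc=1626950 shift=21
  byte[7]=0x4B cont=0 payload=0x4B=75: acc |= 75<<21 -> acc=158913350 shift=28 [end]
Varint 5: bytes[4:8] = C6 A6 E3 4B -> value 158913350 (4 byte(s))

Answer: 87 71 63 29 158913350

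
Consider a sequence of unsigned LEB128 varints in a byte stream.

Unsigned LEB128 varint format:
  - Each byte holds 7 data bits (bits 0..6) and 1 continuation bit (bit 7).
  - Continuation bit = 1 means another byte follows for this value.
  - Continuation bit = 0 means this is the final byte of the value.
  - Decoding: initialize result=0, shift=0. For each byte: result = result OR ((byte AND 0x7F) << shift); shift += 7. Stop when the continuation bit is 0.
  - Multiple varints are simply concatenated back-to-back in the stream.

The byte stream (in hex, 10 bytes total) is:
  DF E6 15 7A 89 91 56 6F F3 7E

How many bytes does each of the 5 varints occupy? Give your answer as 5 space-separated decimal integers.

Answer: 3 1 3 1 2

Derivation:
  byte[0]=0xDF cont=1 payload=0x5F=95: acc |= 95<<0 -> acc=95 shift=7
  byte[1]=0xE6 cont=1 payload=0x66=102: acc |= 102<<7 -> acc=13151 shift=14
  byte[2]=0x15 cont=0 payload=0x15=21: acc |= 21<<14 -> acc=357215 shift=21 [end]
Varint 1: bytes[0:3] = DF E6 15 -> value 357215 (3 byte(s))
  byte[3]=0x7A cont=0 payload=0x7A=122: acc |= 122<<0 -> acc=122 shift=7 [end]
Varint 2: bytes[3:4] = 7A -> value 122 (1 byte(s))
  byte[4]=0x89 cont=1 payload=0x09=9: acc |= 9<<0 -> acc=9 shift=7
  byte[5]=0x91 cont=1 payload=0x11=17: acc |= 17<<7 -> acc=2185 shift=14
  byte[6]=0x56 cont=0 payload=0x56=86: acc |= 86<<14 -> acc=1411209 shift=21 [end]
Varint 3: bytes[4:7] = 89 91 56 -> value 1411209 (3 byte(s))
  byte[7]=0x6F cont=0 payload=0x6F=111: acc |= 111<<0 -> acc=111 shift=7 [end]
Varint 4: bytes[7:8] = 6F -> value 111 (1 byte(s))
  byte[8]=0xF3 cont=1 payload=0x73=115: acc |= 115<<0 -> acc=115 shift=7
  byte[9]=0x7E cont=0 payload=0x7E=126: acc |= 126<<7 -> acc=16243 shift=14 [end]
Varint 5: bytes[8:10] = F3 7E -> value 16243 (2 byte(s))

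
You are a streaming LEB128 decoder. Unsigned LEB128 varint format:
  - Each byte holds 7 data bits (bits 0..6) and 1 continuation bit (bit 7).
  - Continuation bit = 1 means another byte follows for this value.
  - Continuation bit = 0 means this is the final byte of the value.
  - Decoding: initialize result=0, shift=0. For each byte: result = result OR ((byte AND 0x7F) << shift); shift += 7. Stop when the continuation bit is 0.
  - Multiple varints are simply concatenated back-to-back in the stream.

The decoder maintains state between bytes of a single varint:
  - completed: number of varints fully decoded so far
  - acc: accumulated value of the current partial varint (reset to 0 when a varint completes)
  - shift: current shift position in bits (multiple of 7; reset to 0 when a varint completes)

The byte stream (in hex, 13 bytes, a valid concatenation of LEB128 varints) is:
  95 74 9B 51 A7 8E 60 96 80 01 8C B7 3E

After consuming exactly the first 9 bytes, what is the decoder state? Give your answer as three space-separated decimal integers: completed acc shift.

Answer: 3 22 14

Derivation:
byte[0]=0x95 cont=1 payload=0x15: acc |= 21<<0 -> completed=0 acc=21 shift=7
byte[1]=0x74 cont=0 payload=0x74: varint #1 complete (value=14869); reset -> completed=1 acc=0 shift=0
byte[2]=0x9B cont=1 payload=0x1B: acc |= 27<<0 -> completed=1 acc=27 shift=7
byte[3]=0x51 cont=0 payload=0x51: varint #2 complete (value=10395); reset -> completed=2 acc=0 shift=0
byte[4]=0xA7 cont=1 payload=0x27: acc |= 39<<0 -> completed=2 acc=39 shift=7
byte[5]=0x8E cont=1 payload=0x0E: acc |= 14<<7 -> completed=2 acc=1831 shift=14
byte[6]=0x60 cont=0 payload=0x60: varint #3 complete (value=1574695); reset -> completed=3 acc=0 shift=0
byte[7]=0x96 cont=1 payload=0x16: acc |= 22<<0 -> completed=3 acc=22 shift=7
byte[8]=0x80 cont=1 payload=0x00: acc |= 0<<7 -> completed=3 acc=22 shift=14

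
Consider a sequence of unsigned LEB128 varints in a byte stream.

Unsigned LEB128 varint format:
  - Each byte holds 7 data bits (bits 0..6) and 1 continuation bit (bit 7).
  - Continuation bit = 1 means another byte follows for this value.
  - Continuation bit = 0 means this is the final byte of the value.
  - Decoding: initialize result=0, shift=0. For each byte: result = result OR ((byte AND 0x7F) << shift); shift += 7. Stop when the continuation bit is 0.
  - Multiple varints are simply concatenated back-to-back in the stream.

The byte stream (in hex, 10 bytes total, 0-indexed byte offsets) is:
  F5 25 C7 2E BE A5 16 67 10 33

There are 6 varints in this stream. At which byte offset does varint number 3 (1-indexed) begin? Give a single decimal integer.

  byte[0]=0xF5 cont=1 payload=0x75=117: acc |= 117<<0 -> acc=117 shift=7
  byte[1]=0x25 cont=0 payload=0x25=37: acc |= 37<<7 -> acc=4853 shift=14 [end]
Varint 1: bytes[0:2] = F5 25 -> value 4853 (2 byte(s))
  byte[2]=0xC7 cont=1 payload=0x47=71: acc |= 71<<0 -> acc=71 shift=7
  byte[3]=0x2E cont=0 payload=0x2E=46: acc |= 46<<7 -> acc=5959 shift=14 [end]
Varint 2: bytes[2:4] = C7 2E -> value 5959 (2 byte(s))
  byte[4]=0xBE cont=1 payload=0x3E=62: acc |= 62<<0 -> acc=62 shift=7
  byte[5]=0xA5 cont=1 payload=0x25=37: acc |= 37<<7 -> acc=4798 shift=14
  byte[6]=0x16 cont=0 payload=0x16=22: acc |= 22<<14 -> acc=365246 shift=21 [end]
Varint 3: bytes[4:7] = BE A5 16 -> value 365246 (3 byte(s))
  byte[7]=0x67 cont=0 payload=0x67=103: acc |= 103<<0 -> acc=103 shift=7 [end]
Varint 4: bytes[7:8] = 67 -> value 103 (1 byte(s))
  byte[8]=0x10 cont=0 payload=0x10=16: acc |= 16<<0 -> acc=16 shift=7 [end]
Varint 5: bytes[8:9] = 10 -> value 16 (1 byte(s))
  byte[9]=0x33 cont=0 payload=0x33=51: acc |= 51<<0 -> acc=51 shift=7 [end]
Varint 6: bytes[9:10] = 33 -> value 51 (1 byte(s))

Answer: 4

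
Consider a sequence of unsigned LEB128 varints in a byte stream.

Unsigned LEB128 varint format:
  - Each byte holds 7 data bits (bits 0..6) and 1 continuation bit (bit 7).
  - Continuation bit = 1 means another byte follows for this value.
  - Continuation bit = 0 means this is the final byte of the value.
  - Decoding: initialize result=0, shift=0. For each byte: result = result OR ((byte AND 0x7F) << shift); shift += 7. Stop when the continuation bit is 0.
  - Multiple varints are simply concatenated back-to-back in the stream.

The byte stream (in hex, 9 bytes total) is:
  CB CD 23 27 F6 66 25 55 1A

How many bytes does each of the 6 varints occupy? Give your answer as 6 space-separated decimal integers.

Answer: 3 1 2 1 1 1

Derivation:
  byte[0]=0xCB cont=1 payload=0x4B=75: acc |= 75<<0 -> acc=75 shift=7
  byte[1]=0xCD cont=1 payload=0x4D=77: acc |= 77<<7 -> acc=9931 shift=14
  byte[2]=0x23 cont=0 payload=0x23=35: acc |= 35<<14 -> acc=583371 shift=21 [end]
Varint 1: bytes[0:3] = CB CD 23 -> value 583371 (3 byte(s))
  byte[3]=0x27 cont=0 payload=0x27=39: acc |= 39<<0 -> acc=39 shift=7 [end]
Varint 2: bytes[3:4] = 27 -> value 39 (1 byte(s))
  byte[4]=0xF6 cont=1 payload=0x76=118: acc |= 118<<0 -> acc=118 shift=7
  byte[5]=0x66 cont=0 payload=0x66=102: acc |= 102<<7 -> acc=13174 shift=14 [end]
Varint 3: bytes[4:6] = F6 66 -> value 13174 (2 byte(s))
  byte[6]=0x25 cont=0 payload=0x25=37: acc |= 37<<0 -> acc=37 shift=7 [end]
Varint 4: bytes[6:7] = 25 -> value 37 (1 byte(s))
  byte[7]=0x55 cont=0 payload=0x55=85: acc |= 85<<0 -> acc=85 shift=7 [end]
Varint 5: bytes[7:8] = 55 -> value 85 (1 byte(s))
  byte[8]=0x1A cont=0 payload=0x1A=26: acc |= 26<<0 -> acc=26 shift=7 [end]
Varint 6: bytes[8:9] = 1A -> value 26 (1 byte(s))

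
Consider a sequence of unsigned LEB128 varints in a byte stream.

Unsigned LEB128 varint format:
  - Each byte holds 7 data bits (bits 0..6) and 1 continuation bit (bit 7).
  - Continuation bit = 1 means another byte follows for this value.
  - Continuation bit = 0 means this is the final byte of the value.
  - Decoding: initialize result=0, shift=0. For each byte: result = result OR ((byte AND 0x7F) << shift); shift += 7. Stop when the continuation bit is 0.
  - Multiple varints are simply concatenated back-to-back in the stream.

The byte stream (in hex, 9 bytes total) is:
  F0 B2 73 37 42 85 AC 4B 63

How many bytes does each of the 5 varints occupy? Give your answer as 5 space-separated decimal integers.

Answer: 3 1 1 3 1

Derivation:
  byte[0]=0xF0 cont=1 payload=0x70=112: acc |= 112<<0 -> acc=112 shift=7
  byte[1]=0xB2 cont=1 payload=0x32=50: acc |= 50<<7 -> acc=6512 shift=14
  byte[2]=0x73 cont=0 payload=0x73=115: acc |= 115<<14 -> acc=1890672 shift=21 [end]
Varint 1: bytes[0:3] = F0 B2 73 -> value 1890672 (3 byte(s))
  byte[3]=0x37 cont=0 payload=0x37=55: acc |= 55<<0 -> acc=55 shift=7 [end]
Varint 2: bytes[3:4] = 37 -> value 55 (1 byte(s))
  byte[4]=0x42 cont=0 payload=0x42=66: acc |= 66<<0 -> acc=66 shift=7 [end]
Varint 3: bytes[4:5] = 42 -> value 66 (1 byte(s))
  byte[5]=0x85 cont=1 payload=0x05=5: acc |= 5<<0 -> acc=5 shift=7
  byte[6]=0xAC cont=1 payload=0x2C=44: acc |= 44<<7 -> acc=5637 shift=14
  byte[7]=0x4B cont=0 payload=0x4B=75: acc |= 75<<14 -> acc=1234437 shift=21 [end]
Varint 4: bytes[5:8] = 85 AC 4B -> value 1234437 (3 byte(s))
  byte[8]=0x63 cont=0 payload=0x63=99: acc |= 99<<0 -> acc=99 shift=7 [end]
Varint 5: bytes[8:9] = 63 -> value 99 (1 byte(s))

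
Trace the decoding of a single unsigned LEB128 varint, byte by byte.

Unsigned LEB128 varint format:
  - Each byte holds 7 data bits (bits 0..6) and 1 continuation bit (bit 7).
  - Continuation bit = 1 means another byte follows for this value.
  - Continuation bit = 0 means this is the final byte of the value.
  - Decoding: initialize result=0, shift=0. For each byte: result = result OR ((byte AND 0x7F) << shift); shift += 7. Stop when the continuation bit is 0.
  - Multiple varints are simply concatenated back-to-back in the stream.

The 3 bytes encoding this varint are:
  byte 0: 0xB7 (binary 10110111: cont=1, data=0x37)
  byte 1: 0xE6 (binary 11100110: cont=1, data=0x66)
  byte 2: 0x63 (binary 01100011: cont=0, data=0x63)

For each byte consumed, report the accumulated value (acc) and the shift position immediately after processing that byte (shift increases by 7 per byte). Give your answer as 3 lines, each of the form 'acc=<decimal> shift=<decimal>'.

Answer: acc=55 shift=7
acc=13111 shift=14
acc=1635127 shift=21

Derivation:
byte 0=0xB7: payload=0x37=55, contrib = 55<<0 = 55; acc -> 55, shift -> 7
byte 1=0xE6: payload=0x66=102, contrib = 102<<7 = 13056; acc -> 13111, shift -> 14
byte 2=0x63: payload=0x63=99, contrib = 99<<14 = 1622016; acc -> 1635127, shift -> 21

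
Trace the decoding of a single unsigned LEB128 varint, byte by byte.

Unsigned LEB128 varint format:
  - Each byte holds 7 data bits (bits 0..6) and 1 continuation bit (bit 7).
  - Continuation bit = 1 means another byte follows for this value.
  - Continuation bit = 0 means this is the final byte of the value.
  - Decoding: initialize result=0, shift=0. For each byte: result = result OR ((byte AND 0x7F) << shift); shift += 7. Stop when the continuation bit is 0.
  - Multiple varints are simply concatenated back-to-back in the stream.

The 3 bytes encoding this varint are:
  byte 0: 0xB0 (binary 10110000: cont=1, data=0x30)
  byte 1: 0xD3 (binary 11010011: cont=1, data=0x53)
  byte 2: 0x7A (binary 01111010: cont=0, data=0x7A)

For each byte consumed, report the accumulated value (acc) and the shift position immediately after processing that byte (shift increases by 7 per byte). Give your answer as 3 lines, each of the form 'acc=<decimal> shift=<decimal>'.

byte 0=0xB0: payload=0x30=48, contrib = 48<<0 = 48; acc -> 48, shift -> 7
byte 1=0xD3: payload=0x53=83, contrib = 83<<7 = 10624; acc -> 10672, shift -> 14
byte 2=0x7A: payload=0x7A=122, contrib = 122<<14 = 1998848; acc -> 2009520, shift -> 21

Answer: acc=48 shift=7
acc=10672 shift=14
acc=2009520 shift=21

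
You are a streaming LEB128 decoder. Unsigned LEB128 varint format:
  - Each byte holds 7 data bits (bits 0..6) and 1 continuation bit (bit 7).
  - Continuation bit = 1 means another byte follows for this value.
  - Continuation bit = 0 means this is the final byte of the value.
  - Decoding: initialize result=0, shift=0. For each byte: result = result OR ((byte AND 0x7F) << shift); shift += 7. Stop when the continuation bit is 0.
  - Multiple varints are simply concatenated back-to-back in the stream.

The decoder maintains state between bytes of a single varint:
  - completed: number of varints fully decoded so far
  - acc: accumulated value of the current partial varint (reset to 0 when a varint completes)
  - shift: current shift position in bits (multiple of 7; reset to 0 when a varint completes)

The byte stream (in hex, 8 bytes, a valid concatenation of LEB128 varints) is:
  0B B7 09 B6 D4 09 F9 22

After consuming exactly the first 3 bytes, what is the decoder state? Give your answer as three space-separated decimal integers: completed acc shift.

Answer: 2 0 0

Derivation:
byte[0]=0x0B cont=0 payload=0x0B: varint #1 complete (value=11); reset -> completed=1 acc=0 shift=0
byte[1]=0xB7 cont=1 payload=0x37: acc |= 55<<0 -> completed=1 acc=55 shift=7
byte[2]=0x09 cont=0 payload=0x09: varint #2 complete (value=1207); reset -> completed=2 acc=0 shift=0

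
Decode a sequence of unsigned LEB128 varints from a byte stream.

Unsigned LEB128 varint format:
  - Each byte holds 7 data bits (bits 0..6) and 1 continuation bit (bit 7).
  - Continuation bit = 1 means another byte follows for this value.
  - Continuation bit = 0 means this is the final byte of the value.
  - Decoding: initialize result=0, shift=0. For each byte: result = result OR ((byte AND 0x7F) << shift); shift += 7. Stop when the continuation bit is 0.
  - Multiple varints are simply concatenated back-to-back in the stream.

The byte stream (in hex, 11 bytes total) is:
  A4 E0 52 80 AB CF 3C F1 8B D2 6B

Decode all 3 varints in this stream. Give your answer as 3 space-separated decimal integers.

Answer: 1355812 127128960 225740273

Derivation:
  byte[0]=0xA4 cont=1 payload=0x24=36: acc |= 36<<0 -> acc=36 shift=7
  byte[1]=0xE0 cont=1 payload=0x60=96: acc |= 96<<7 -> acc=12324 shift=14
  byte[2]=0x52 cont=0 payload=0x52=82: acc |= 82<<14 -> acc=1355812 shift=21 [end]
Varint 1: bytes[0:3] = A4 E0 52 -> value 1355812 (3 byte(s))
  byte[3]=0x80 cont=1 payload=0x00=0: acc |= 0<<0 -> acc=0 shift=7
  byte[4]=0xAB cont=1 payload=0x2B=43: acc |= 43<<7 -> acc=5504 shift=14
  byte[5]=0xCF cont=1 payload=0x4F=79: acc |= 79<<14 -> acc=1299840 shift=21
  byte[6]=0x3C cont=0 payload=0x3C=60: acc |= 60<<21 -> acc=127128960 shift=28 [end]
Varint 2: bytes[3:7] = 80 AB CF 3C -> value 127128960 (4 byte(s))
  byte[7]=0xF1 cont=1 payload=0x71=113: acc |= 113<<0 -> acc=113 shift=7
  byte[8]=0x8B cont=1 payload=0x0B=11: acc |= 11<<7 -> acc=1521 shift=14
  byte[9]=0xD2 cont=1 payload=0x52=82: acc |= 82<<14 -> acc=1345009 shift=21
  byte[10]=0x6B cont=0 payload=0x6B=107: acc |= 107<<21 -> acc=225740273 shift=28 [end]
Varint 3: bytes[7:11] = F1 8B D2 6B -> value 225740273 (4 byte(s))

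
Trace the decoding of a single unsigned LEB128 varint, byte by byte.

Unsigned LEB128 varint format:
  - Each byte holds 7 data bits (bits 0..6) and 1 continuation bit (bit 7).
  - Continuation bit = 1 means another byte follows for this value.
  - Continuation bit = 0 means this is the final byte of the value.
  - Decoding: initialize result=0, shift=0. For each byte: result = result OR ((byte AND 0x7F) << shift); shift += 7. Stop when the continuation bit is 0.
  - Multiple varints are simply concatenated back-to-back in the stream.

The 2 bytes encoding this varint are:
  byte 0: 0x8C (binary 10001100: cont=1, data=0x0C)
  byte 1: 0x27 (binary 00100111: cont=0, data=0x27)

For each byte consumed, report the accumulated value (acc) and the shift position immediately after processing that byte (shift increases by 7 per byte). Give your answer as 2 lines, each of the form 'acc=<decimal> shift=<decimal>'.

byte 0=0x8C: payload=0x0C=12, contrib = 12<<0 = 12; acc -> 12, shift -> 7
byte 1=0x27: payload=0x27=39, contrib = 39<<7 = 4992; acc -> 5004, shift -> 14

Answer: acc=12 shift=7
acc=5004 shift=14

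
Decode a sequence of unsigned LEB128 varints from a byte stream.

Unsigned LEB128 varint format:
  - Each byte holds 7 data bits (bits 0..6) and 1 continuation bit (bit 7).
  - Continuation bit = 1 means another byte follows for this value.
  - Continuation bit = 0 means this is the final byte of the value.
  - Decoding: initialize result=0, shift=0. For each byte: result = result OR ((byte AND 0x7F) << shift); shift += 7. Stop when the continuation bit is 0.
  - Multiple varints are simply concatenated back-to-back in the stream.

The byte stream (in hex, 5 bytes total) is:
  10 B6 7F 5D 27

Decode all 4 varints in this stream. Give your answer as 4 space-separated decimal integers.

  byte[0]=0x10 cont=0 payload=0x10=16: acc |= 16<<0 -> acc=16 shift=7 [end]
Varint 1: bytes[0:1] = 10 -> value 16 (1 byte(s))
  byte[1]=0xB6 cont=1 payload=0x36=54: acc |= 54<<0 -> acc=54 shift=7
  byte[2]=0x7F cont=0 payload=0x7F=127: acc |= 127<<7 -> acc=16310 shift=14 [end]
Varint 2: bytes[1:3] = B6 7F -> value 16310 (2 byte(s))
  byte[3]=0x5D cont=0 payload=0x5D=93: acc |= 93<<0 -> acc=93 shift=7 [end]
Varint 3: bytes[3:4] = 5D -> value 93 (1 byte(s))
  byte[4]=0x27 cont=0 payload=0x27=39: acc |= 39<<0 -> acc=39 shift=7 [end]
Varint 4: bytes[4:5] = 27 -> value 39 (1 byte(s))

Answer: 16 16310 93 39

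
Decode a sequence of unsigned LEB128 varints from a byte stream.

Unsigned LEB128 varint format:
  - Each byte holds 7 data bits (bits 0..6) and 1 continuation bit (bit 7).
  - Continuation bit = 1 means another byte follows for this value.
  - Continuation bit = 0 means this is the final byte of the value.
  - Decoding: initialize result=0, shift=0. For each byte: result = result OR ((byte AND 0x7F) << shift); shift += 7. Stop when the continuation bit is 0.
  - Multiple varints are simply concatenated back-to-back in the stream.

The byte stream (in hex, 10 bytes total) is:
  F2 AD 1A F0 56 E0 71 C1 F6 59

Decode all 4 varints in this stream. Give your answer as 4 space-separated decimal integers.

Answer: 431858 11120 14560 1473345

Derivation:
  byte[0]=0xF2 cont=1 payload=0x72=114: acc |= 114<<0 -> acc=114 shift=7
  byte[1]=0xAD cont=1 payload=0x2D=45: acc |= 45<<7 -> acc=5874 shift=14
  byte[2]=0x1A cont=0 payload=0x1A=26: acc |= 26<<14 -> acc=431858 shift=21 [end]
Varint 1: bytes[0:3] = F2 AD 1A -> value 431858 (3 byte(s))
  byte[3]=0xF0 cont=1 payload=0x70=112: acc |= 112<<0 -> acc=112 shift=7
  byte[4]=0x56 cont=0 payload=0x56=86: acc |= 86<<7 -> acc=11120 shift=14 [end]
Varint 2: bytes[3:5] = F0 56 -> value 11120 (2 byte(s))
  byte[5]=0xE0 cont=1 payload=0x60=96: acc |= 96<<0 -> acc=96 shift=7
  byte[6]=0x71 cont=0 payload=0x71=113: acc |= 113<<7 -> acc=14560 shift=14 [end]
Varint 3: bytes[5:7] = E0 71 -> value 14560 (2 byte(s))
  byte[7]=0xC1 cont=1 payload=0x41=65: acc |= 65<<0 -> acc=65 shift=7
  byte[8]=0xF6 cont=1 payload=0x76=118: acc |= 118<<7 -> acc=15169 shift=14
  byte[9]=0x59 cont=0 payload=0x59=89: acc |= 89<<14 -> acc=1473345 shift=21 [end]
Varint 4: bytes[7:10] = C1 F6 59 -> value 1473345 (3 byte(s))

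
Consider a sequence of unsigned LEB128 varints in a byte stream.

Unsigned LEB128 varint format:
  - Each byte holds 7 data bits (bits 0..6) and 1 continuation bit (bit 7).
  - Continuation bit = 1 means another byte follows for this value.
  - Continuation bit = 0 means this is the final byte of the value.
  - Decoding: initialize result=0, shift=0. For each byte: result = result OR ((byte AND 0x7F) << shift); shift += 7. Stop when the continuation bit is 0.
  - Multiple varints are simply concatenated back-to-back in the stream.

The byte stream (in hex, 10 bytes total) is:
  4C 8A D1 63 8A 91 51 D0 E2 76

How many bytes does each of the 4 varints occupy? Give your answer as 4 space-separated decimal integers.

Answer: 1 3 3 3

Derivation:
  byte[0]=0x4C cont=0 payload=0x4C=76: acc |= 76<<0 -> acc=76 shift=7 [end]
Varint 1: bytes[0:1] = 4C -> value 76 (1 byte(s))
  byte[1]=0x8A cont=1 payload=0x0A=10: acc |= 10<<0 -> acc=10 shift=7
  byte[2]=0xD1 cont=1 payload=0x51=81: acc |= 81<<7 -> acc=10378 shift=14
  byte[3]=0x63 cont=0 payload=0x63=99: acc |= 99<<14 -> acc=1632394 shift=21 [end]
Varint 2: bytes[1:4] = 8A D1 63 -> value 1632394 (3 byte(s))
  byte[4]=0x8A cont=1 payload=0x0A=10: acc |= 10<<0 -> acc=10 shift=7
  byte[5]=0x91 cont=1 payload=0x11=17: acc |= 17<<7 -> acc=2186 shift=14
  byte[6]=0x51 cont=0 payload=0x51=81: acc |= 81<<14 -> acc=1329290 shift=21 [end]
Varint 3: bytes[4:7] = 8A 91 51 -> value 1329290 (3 byte(s))
  byte[7]=0xD0 cont=1 payload=0x50=80: acc |= 80<<0 -> acc=80 shift=7
  byte[8]=0xE2 cont=1 payload=0x62=98: acc |= 98<<7 -> acc=12624 shift=14
  byte[9]=0x76 cont=0 payload=0x76=118: acc |= 118<<14 -> acc=1945936 shift=21 [end]
Varint 4: bytes[7:10] = D0 E2 76 -> value 1945936 (3 byte(s))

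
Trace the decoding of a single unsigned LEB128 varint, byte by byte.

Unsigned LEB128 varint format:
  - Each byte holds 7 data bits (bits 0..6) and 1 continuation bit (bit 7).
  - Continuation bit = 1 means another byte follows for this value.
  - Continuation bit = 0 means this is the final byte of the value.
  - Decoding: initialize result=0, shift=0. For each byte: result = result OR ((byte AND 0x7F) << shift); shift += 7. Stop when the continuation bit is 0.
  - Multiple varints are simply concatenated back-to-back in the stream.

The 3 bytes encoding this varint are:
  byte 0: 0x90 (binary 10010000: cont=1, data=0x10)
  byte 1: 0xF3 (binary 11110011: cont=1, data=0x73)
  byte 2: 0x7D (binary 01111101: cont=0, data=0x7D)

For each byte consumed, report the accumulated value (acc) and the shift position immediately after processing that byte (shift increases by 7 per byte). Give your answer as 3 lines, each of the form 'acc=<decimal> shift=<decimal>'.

Answer: acc=16 shift=7
acc=14736 shift=14
acc=2062736 shift=21

Derivation:
byte 0=0x90: payload=0x10=16, contrib = 16<<0 = 16; acc -> 16, shift -> 7
byte 1=0xF3: payload=0x73=115, contrib = 115<<7 = 14720; acc -> 14736, shift -> 14
byte 2=0x7D: payload=0x7D=125, contrib = 125<<14 = 2048000; acc -> 2062736, shift -> 21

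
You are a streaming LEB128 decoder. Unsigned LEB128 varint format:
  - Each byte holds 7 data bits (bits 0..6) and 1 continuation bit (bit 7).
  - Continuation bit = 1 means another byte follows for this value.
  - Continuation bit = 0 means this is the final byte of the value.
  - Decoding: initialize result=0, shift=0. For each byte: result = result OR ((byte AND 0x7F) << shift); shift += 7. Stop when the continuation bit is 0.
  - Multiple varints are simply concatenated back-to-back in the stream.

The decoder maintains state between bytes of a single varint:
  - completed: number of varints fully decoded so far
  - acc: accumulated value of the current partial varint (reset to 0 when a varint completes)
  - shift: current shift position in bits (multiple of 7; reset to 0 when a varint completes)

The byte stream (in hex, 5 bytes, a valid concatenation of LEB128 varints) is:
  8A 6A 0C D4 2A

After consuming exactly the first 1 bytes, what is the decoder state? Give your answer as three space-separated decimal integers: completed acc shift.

byte[0]=0x8A cont=1 payload=0x0A: acc |= 10<<0 -> completed=0 acc=10 shift=7

Answer: 0 10 7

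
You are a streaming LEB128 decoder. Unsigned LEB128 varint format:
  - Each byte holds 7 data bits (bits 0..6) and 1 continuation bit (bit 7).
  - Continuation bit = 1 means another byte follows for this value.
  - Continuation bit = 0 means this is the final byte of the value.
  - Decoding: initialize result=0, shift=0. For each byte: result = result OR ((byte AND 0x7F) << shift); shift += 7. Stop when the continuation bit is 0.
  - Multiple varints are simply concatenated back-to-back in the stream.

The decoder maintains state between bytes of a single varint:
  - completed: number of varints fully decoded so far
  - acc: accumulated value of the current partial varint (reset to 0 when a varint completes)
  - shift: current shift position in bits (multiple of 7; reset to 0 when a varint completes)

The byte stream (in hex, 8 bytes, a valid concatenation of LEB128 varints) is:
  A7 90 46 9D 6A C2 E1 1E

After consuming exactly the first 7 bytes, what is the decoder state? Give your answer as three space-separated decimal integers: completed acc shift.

byte[0]=0xA7 cont=1 payload=0x27: acc |= 39<<0 -> completed=0 acc=39 shift=7
byte[1]=0x90 cont=1 payload=0x10: acc |= 16<<7 -> completed=0 acc=2087 shift=14
byte[2]=0x46 cont=0 payload=0x46: varint #1 complete (value=1148967); reset -> completed=1 acc=0 shift=0
byte[3]=0x9D cont=1 payload=0x1D: acc |= 29<<0 -> completed=1 acc=29 shift=7
byte[4]=0x6A cont=0 payload=0x6A: varint #2 complete (value=13597); reset -> completed=2 acc=0 shift=0
byte[5]=0xC2 cont=1 payload=0x42: acc |= 66<<0 -> completed=2 acc=66 shift=7
byte[6]=0xE1 cont=1 payload=0x61: acc |= 97<<7 -> completed=2 acc=12482 shift=14

Answer: 2 12482 14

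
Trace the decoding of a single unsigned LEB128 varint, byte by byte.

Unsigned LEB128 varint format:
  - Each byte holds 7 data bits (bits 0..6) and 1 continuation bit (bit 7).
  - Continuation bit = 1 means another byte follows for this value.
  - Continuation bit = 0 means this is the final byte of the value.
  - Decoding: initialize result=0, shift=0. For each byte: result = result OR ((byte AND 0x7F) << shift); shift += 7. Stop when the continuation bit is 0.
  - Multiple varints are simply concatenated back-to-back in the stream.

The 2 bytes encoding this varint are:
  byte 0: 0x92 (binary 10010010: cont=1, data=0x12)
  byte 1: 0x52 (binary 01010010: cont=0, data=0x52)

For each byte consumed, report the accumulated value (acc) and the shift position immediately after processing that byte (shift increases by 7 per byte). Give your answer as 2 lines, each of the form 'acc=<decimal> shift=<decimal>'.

byte 0=0x92: payload=0x12=18, contrib = 18<<0 = 18; acc -> 18, shift -> 7
byte 1=0x52: payload=0x52=82, contrib = 82<<7 = 10496; acc -> 10514, shift -> 14

Answer: acc=18 shift=7
acc=10514 shift=14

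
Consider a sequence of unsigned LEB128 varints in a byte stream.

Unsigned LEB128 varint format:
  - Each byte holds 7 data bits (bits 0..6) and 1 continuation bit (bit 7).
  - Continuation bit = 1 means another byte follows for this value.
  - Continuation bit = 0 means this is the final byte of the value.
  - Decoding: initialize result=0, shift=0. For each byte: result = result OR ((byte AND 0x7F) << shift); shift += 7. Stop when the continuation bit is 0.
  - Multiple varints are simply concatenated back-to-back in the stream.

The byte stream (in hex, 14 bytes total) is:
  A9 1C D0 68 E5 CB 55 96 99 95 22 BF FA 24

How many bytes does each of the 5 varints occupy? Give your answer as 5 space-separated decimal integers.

Answer: 2 2 3 4 3

Derivation:
  byte[0]=0xA9 cont=1 payload=0x29=41: acc |= 41<<0 -> acc=41 shift=7
  byte[1]=0x1C cont=0 payload=0x1C=28: acc |= 28<<7 -> acc=3625 shift=14 [end]
Varint 1: bytes[0:2] = A9 1C -> value 3625 (2 byte(s))
  byte[2]=0xD0 cont=1 payload=0x50=80: acc |= 80<<0 -> acc=80 shift=7
  byte[3]=0x68 cont=0 payload=0x68=104: acc |= 104<<7 -> acc=13392 shift=14 [end]
Varint 2: bytes[2:4] = D0 68 -> value 13392 (2 byte(s))
  byte[4]=0xE5 cont=1 payload=0x65=101: acc |= 101<<0 -> acc=101 shift=7
  byte[5]=0xCB cont=1 payload=0x4B=75: acc |= 75<<7 -> acc=9701 shift=14
  byte[6]=0x55 cont=0 payload=0x55=85: acc |= 85<<14 -> acc=1402341 shift=21 [end]
Varint 3: bytes[4:7] = E5 CB 55 -> value 1402341 (3 byte(s))
  byte[7]=0x96 cont=1 payload=0x16=22: acc |= 22<<0 -> acc=22 shift=7
  byte[8]=0x99 cont=1 payload=0x19=25: acc |= 25<<7 -> acc=3222 shift=14
  byte[9]=0x95 cont=1 payload=0x15=21: acc |= 21<<14 -> acc=347286 shift=21
  byte[10]=0x22 cont=0 payload=0x22=34: acc |= 34<<21 -> acc=71650454 shift=28 [end]
Varint 4: bytes[7:11] = 96 99 95 22 -> value 71650454 (4 byte(s))
  byte[11]=0xBF cont=1 payload=0x3F=63: acc |= 63<<0 -> acc=63 shift=7
  byte[12]=0xFA cont=1 payload=0x7A=122: acc |= 122<<7 -> acc=15679 shift=14
  byte[13]=0x24 cont=0 payload=0x24=36: acc |= 36<<14 -> acc=605503 shift=21 [end]
Varint 5: bytes[11:14] = BF FA 24 -> value 605503 (3 byte(s))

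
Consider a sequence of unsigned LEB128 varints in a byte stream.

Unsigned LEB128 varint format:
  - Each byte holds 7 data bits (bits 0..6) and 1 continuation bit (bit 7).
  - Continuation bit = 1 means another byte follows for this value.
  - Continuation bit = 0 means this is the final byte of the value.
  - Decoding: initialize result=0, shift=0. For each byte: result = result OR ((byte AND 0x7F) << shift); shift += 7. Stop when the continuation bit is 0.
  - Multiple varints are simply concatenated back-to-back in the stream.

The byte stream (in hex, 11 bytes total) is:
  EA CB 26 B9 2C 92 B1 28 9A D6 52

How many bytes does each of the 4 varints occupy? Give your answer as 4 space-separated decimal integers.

  byte[0]=0xEA cont=1 payload=0x6A=106: acc |= 106<<0 -> acc=106 shift=7
  byte[1]=0xCB cont=1 payload=0x4B=75: acc |= 75<<7 -> acc=9706 shift=14
  byte[2]=0x26 cont=0 payload=0x26=38: acc |= 38<<14 -> acc=632298 shift=21 [end]
Varint 1: bytes[0:3] = EA CB 26 -> value 632298 (3 byte(s))
  byte[3]=0xB9 cont=1 payload=0x39=57: acc |= 57<<0 -> acc=57 shift=7
  byte[4]=0x2C cont=0 payload=0x2C=44: acc |= 44<<7 -> acc=5689 shift=14 [end]
Varint 2: bytes[3:5] = B9 2C -> value 5689 (2 byte(s))
  byte[5]=0x92 cont=1 payload=0x12=18: acc |= 18<<0 -> acc=18 shift=7
  byte[6]=0xB1 cont=1 payload=0x31=49: acc |= 49<<7 -> acc=6290 shift=14
  byte[7]=0x28 cont=0 payload=0x28=40: acc |= 40<<14 -> acc=661650 shift=21 [end]
Varint 3: bytes[5:8] = 92 B1 28 -> value 661650 (3 byte(s))
  byte[8]=0x9A cont=1 payload=0x1A=26: acc |= 26<<0 -> acc=26 shift=7
  byte[9]=0xD6 cont=1 payload=0x56=86: acc |= 86<<7 -> acc=11034 shift=14
  byte[10]=0x52 cont=0 payload=0x52=82: acc |= 82<<14 -> acc=1354522 shift=21 [end]
Varint 4: bytes[8:11] = 9A D6 52 -> value 1354522 (3 byte(s))

Answer: 3 2 3 3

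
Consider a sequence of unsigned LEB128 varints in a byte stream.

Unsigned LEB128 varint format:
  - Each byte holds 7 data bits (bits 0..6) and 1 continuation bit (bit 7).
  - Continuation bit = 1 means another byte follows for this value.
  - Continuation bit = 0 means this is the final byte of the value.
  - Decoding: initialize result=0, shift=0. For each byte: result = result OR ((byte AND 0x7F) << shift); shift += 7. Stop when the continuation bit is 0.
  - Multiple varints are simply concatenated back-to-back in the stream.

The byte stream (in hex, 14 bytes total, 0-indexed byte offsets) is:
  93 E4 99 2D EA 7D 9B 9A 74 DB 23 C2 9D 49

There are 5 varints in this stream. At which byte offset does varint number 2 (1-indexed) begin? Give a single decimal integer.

Answer: 4

Derivation:
  byte[0]=0x93 cont=1 payload=0x13=19: acc |= 19<<0 -> acc=19 shift=7
  byte[1]=0xE4 cont=1 payload=0x64=100: acc |= 100<<7 -> acc=12819 shift=14
  byte[2]=0x99 cont=1 payload=0x19=25: acc |= 25<<14 -> acc=422419 shift=21
  byte[3]=0x2D cont=0 payload=0x2D=45: acc |= 45<<21 -> acc=94794259 shift=28 [end]
Varint 1: bytes[0:4] = 93 E4 99 2D -> value 94794259 (4 byte(s))
  byte[4]=0xEA cont=1 payload=0x6A=106: acc |= 106<<0 -> acc=106 shift=7
  byte[5]=0x7D cont=0 payload=0x7D=125: acc |= 125<<7 -> acc=16106 shift=14 [end]
Varint 2: bytes[4:6] = EA 7D -> value 16106 (2 byte(s))
  byte[6]=0x9B cont=1 payload=0x1B=27: acc |= 27<<0 -> acc=27 shift=7
  byte[7]=0x9A cont=1 payload=0x1A=26: acc |= 26<<7 -> acc=3355 shift=14
  byte[8]=0x74 cont=0 payload=0x74=116: acc |= 116<<14 -> acc=1903899 shift=21 [end]
Varint 3: bytes[6:9] = 9B 9A 74 -> value 1903899 (3 byte(s))
  byte[9]=0xDB cont=1 payload=0x5B=91: acc |= 91<<0 -> acc=91 shift=7
  byte[10]=0x23 cont=0 payload=0x23=35: acc |= 35<<7 -> acc=4571 shift=14 [end]
Varint 4: bytes[9:11] = DB 23 -> value 4571 (2 byte(s))
  byte[11]=0xC2 cont=1 payload=0x42=66: acc |= 66<<0 -> acc=66 shift=7
  byte[12]=0x9D cont=1 payload=0x1D=29: acc |= 29<<7 -> acc=3778 shift=14
  byte[13]=0x49 cont=0 payload=0x49=73: acc |= 73<<14 -> acc=1199810 shift=21 [end]
Varint 5: bytes[11:14] = C2 9D 49 -> value 1199810 (3 byte(s))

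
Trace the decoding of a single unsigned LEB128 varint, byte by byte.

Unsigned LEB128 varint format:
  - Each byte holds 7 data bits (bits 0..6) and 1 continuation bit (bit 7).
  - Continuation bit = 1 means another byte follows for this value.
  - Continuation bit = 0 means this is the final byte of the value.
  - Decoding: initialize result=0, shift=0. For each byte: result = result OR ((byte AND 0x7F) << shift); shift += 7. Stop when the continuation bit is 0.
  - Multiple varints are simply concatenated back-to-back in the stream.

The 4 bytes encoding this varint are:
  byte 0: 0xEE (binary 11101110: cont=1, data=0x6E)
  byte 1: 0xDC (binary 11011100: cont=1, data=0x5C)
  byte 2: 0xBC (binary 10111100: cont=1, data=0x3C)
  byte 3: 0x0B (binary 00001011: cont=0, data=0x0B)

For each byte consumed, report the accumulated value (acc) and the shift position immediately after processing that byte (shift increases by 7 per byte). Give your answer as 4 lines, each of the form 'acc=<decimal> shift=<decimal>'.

byte 0=0xEE: payload=0x6E=110, contrib = 110<<0 = 110; acc -> 110, shift -> 7
byte 1=0xDC: payload=0x5C=92, contrib = 92<<7 = 11776; acc -> 11886, shift -> 14
byte 2=0xBC: payload=0x3C=60, contrib = 60<<14 = 983040; acc -> 994926, shift -> 21
byte 3=0x0B: payload=0x0B=11, contrib = 11<<21 = 23068672; acc -> 24063598, shift -> 28

Answer: acc=110 shift=7
acc=11886 shift=14
acc=994926 shift=21
acc=24063598 shift=28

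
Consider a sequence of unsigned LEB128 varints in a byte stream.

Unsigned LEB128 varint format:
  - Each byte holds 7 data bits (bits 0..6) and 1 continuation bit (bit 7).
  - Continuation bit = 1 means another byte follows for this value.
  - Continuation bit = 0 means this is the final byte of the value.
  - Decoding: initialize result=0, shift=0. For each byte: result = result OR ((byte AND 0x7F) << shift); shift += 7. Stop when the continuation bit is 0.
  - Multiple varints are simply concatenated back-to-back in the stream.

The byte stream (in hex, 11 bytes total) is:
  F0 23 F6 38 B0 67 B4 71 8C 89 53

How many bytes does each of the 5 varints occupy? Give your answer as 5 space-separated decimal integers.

Answer: 2 2 2 2 3

Derivation:
  byte[0]=0xF0 cont=1 payload=0x70=112: acc |= 112<<0 -> acc=112 shift=7
  byte[1]=0x23 cont=0 payload=0x23=35: acc |= 35<<7 -> acc=4592 shift=14 [end]
Varint 1: bytes[0:2] = F0 23 -> value 4592 (2 byte(s))
  byte[2]=0xF6 cont=1 payload=0x76=118: acc |= 118<<0 -> acc=118 shift=7
  byte[3]=0x38 cont=0 payload=0x38=56: acc |= 56<<7 -> acc=7286 shift=14 [end]
Varint 2: bytes[2:4] = F6 38 -> value 7286 (2 byte(s))
  byte[4]=0xB0 cont=1 payload=0x30=48: acc |= 48<<0 -> acc=48 shift=7
  byte[5]=0x67 cont=0 payload=0x67=103: acc |= 103<<7 -> acc=13232 shift=14 [end]
Varint 3: bytes[4:6] = B0 67 -> value 13232 (2 byte(s))
  byte[6]=0xB4 cont=1 payload=0x34=52: acc |= 52<<0 -> acc=52 shift=7
  byte[7]=0x71 cont=0 payload=0x71=113: acc |= 113<<7 -> acc=14516 shift=14 [end]
Varint 4: bytes[6:8] = B4 71 -> value 14516 (2 byte(s))
  byte[8]=0x8C cont=1 payload=0x0C=12: acc |= 12<<0 -> acc=12 shift=7
  byte[9]=0x89 cont=1 payload=0x09=9: acc |= 9<<7 -> acc=1164 shift=14
  byte[10]=0x53 cont=0 payload=0x53=83: acc |= 83<<14 -> acc=1361036 shift=21 [end]
Varint 5: bytes[8:11] = 8C 89 53 -> value 1361036 (3 byte(s))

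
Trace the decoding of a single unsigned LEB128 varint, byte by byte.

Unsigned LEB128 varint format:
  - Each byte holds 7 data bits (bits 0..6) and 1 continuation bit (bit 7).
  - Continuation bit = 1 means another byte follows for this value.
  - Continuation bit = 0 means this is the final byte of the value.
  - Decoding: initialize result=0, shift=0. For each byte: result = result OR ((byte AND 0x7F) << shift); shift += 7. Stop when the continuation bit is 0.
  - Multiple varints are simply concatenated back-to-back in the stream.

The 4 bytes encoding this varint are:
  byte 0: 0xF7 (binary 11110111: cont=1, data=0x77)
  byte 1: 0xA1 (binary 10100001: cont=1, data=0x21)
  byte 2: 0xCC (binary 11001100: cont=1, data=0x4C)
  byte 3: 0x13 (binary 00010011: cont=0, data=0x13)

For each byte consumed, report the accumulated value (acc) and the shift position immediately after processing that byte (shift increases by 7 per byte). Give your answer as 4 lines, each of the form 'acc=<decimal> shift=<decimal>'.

byte 0=0xF7: payload=0x77=119, contrib = 119<<0 = 119; acc -> 119, shift -> 7
byte 1=0xA1: payload=0x21=33, contrib = 33<<7 = 4224; acc -> 4343, shift -> 14
byte 2=0xCC: payload=0x4C=76, contrib = 76<<14 = 1245184; acc -> 1249527, shift -> 21
byte 3=0x13: payload=0x13=19, contrib = 19<<21 = 39845888; acc -> 41095415, shift -> 28

Answer: acc=119 shift=7
acc=4343 shift=14
acc=1249527 shift=21
acc=41095415 shift=28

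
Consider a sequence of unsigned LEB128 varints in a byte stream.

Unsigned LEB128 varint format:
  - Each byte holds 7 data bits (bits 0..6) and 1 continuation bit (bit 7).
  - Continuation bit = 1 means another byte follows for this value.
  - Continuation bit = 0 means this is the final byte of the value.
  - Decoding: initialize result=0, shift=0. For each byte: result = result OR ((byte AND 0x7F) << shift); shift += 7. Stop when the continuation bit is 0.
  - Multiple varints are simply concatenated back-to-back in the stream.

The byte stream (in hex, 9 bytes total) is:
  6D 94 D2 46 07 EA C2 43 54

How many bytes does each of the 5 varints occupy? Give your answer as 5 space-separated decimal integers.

Answer: 1 3 1 3 1

Derivation:
  byte[0]=0x6D cont=0 payload=0x6D=109: acc |= 109<<0 -> acc=109 shift=7 [end]
Varint 1: bytes[0:1] = 6D -> value 109 (1 byte(s))
  byte[1]=0x94 cont=1 payload=0x14=20: acc |= 20<<0 -> acc=20 shift=7
  byte[2]=0xD2 cont=1 payload=0x52=82: acc |= 82<<7 -> acc=10516 shift=14
  byte[3]=0x46 cont=0 payload=0x46=70: acc |= 70<<14 -> acc=1157396 shift=21 [end]
Varint 2: bytes[1:4] = 94 D2 46 -> value 1157396 (3 byte(s))
  byte[4]=0x07 cont=0 payload=0x07=7: acc |= 7<<0 -> acc=7 shift=7 [end]
Varint 3: bytes[4:5] = 07 -> value 7 (1 byte(s))
  byte[5]=0xEA cont=1 payload=0x6A=106: acc |= 106<<0 -> acc=106 shift=7
  byte[6]=0xC2 cont=1 payload=0x42=66: acc |= 66<<7 -> acc=8554 shift=14
  byte[7]=0x43 cont=0 payload=0x43=67: acc |= 67<<14 -> acc=1106282 shift=21 [end]
Varint 4: bytes[5:8] = EA C2 43 -> value 1106282 (3 byte(s))
  byte[8]=0x54 cont=0 payload=0x54=84: acc |= 84<<0 -> acc=84 shift=7 [end]
Varint 5: bytes[8:9] = 54 -> value 84 (1 byte(s))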